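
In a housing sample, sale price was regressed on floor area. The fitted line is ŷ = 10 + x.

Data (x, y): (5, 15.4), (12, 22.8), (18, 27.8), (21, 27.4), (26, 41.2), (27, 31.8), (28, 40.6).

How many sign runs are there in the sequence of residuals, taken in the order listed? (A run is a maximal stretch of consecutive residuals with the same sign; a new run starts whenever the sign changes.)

5 runs

x=5: ŷ = 10 + 5 = 15; r = 15.4 − 15 = 0.4
x=12: ŷ = 10 + 12 = 22; r = 22.8 − 22 = 0.8
x=18: ŷ = 10 + 18 = 28; r = 27.8 − 28 = -0.2
x=21: ŷ = 10 + 21 = 31; r = 27.4 − 31 = -3.6
x=26: ŷ = 10 + 26 = 36; r = 41.2 − 36 = 5.2
x=27: ŷ = 10 + 27 = 37; r = 31.8 − 37 = -5.2
x=28: ŷ = 10 + 28 = 38; r = 40.6 − 38 = 2.6
Signs: + + − − + − +
Runs: +×2, −×2, +×1, −×1, +×1 → 5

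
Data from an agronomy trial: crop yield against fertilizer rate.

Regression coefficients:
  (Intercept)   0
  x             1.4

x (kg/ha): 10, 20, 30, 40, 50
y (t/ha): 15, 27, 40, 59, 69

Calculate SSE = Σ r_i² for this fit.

SSE = 16

x=10: ŷ = 1.4·10 = 14; r = 15 − 14 = 1
x=20: ŷ = 1.4·20 = 28; r = 27 − 28 = -1
x=30: ŷ = 1.4·30 = 42; r = 40 − 42 = -2
x=40: ŷ = 1.4·40 = 56; r = 59 − 56 = 3
x=50: ŷ = 1.4·50 = 70; r = 69 − 70 = -1
SSE = 1 + 1 + 4 + 9 + 1 = 16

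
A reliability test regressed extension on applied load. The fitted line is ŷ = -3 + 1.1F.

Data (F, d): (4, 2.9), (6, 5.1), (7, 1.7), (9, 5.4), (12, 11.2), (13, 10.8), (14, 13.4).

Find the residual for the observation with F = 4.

e = 1.5

ŷ = -3 + 1.1·4 = 1.4
e = 2.9 − 1.4 = 1.5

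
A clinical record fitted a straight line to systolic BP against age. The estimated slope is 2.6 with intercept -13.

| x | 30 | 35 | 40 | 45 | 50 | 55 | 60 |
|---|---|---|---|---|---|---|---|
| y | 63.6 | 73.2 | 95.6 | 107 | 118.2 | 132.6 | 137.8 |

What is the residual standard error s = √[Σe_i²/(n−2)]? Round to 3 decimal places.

x=30: ŷ = -13 + 2.6·30 = 65; e = 63.6 − 65 = -1.4
x=35: ŷ = -13 + 2.6·35 = 78; e = 73.2 − 78 = -4.8
x=40: ŷ = -13 + 2.6·40 = 91; e = 95.6 − 91 = 4.6
x=45: ŷ = -13 + 2.6·45 = 104; e = 107 − 104 = 3
x=50: ŷ = -13 + 2.6·50 = 117; e = 118.2 − 117 = 1.2
x=55: ŷ = -13 + 2.6·55 = 130; e = 132.6 − 130 = 2.6
x=60: ŷ = -13 + 2.6·60 = 143; e = 137.8 − 143 = -5.2
SSE = 1.96 + 23.04 + 21.16 + 9 + 1.44 + 6.76 + 27.04 = 90.4
s = √(90.4/5) = √18.08 ≈ 4.252

s = 4.252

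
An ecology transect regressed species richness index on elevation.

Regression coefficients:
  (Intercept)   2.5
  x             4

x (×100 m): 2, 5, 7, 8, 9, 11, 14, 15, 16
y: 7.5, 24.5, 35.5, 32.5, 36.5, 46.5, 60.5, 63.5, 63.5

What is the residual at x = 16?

ŷ = 2.5 + 4·16 = 66.5
r = 63.5 − 66.5 = -3

r = -3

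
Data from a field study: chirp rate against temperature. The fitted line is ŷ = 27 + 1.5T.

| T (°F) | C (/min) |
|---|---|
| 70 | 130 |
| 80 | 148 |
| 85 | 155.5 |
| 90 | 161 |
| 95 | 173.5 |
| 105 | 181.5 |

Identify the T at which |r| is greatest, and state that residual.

T = 95, r = 4

T=70: ŷ = 27 + 1.5·70 = 132; r = 130 − 132 = -2
T=80: ŷ = 27 + 1.5·80 = 147; r = 148 − 147 = 1
T=85: ŷ = 27 + 1.5·85 = 154.5; r = 155.5 − 154.5 = 1
T=90: ŷ = 27 + 1.5·90 = 162; r = 161 − 162 = -1
T=95: ŷ = 27 + 1.5·95 = 169.5; r = 173.5 − 169.5 = 4
T=105: ŷ = 27 + 1.5·105 = 184.5; r = 181.5 − 184.5 = -3
Largest |r| is 4 at T = 95, residual 4.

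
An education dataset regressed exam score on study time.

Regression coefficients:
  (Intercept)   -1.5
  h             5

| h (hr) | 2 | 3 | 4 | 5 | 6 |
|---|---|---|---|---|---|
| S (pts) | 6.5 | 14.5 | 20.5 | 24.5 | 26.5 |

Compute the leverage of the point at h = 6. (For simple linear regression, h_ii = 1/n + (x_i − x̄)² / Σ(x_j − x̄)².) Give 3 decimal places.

h̄ = (2 + 3 + 4 + 5 + 6)/5 = 4
Σ(h − h̄)² = 4 + 1 + 0 + 1 + 4 = 10
h = 1/5 + (2)²/10 = 0.2 + 0.4 = 0.600

h = 0.600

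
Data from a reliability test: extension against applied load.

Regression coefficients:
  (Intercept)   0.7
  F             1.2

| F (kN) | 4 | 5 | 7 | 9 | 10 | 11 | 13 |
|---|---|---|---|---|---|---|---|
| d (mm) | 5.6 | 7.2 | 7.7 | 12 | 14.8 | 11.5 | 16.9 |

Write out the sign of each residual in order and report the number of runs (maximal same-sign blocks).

5 runs

F=4: ŷ = 0.7 + 1.2·4 = 5.5; r = 5.6 − 5.5 = 0.1
F=5: ŷ = 0.7 + 1.2·5 = 6.7; r = 7.2 − 6.7 = 0.5
F=7: ŷ = 0.7 + 1.2·7 = 9.1; r = 7.7 − 9.1 = -1.4
F=9: ŷ = 0.7 + 1.2·9 = 11.5; r = 12 − 11.5 = 0.5
F=10: ŷ = 0.7 + 1.2·10 = 12.7; r = 14.8 − 12.7 = 2.1
F=11: ŷ = 0.7 + 1.2·11 = 13.9; r = 11.5 − 13.9 = -2.4
F=13: ŷ = 0.7 + 1.2·13 = 16.3; r = 16.9 − 16.3 = 0.6
Signs: + + − + + − +
Runs: +×2, −×1, +×2, −×1, +×1 → 5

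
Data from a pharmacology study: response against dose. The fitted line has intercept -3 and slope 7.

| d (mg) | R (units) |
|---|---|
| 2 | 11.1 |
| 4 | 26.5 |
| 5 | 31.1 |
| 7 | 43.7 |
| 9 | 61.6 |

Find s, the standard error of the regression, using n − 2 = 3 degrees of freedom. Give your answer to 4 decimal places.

s = 1.9079

d=2: R̂ = -3 + 7·2 = 11; e = 11.1 − 11 = 0.1
d=4: R̂ = -3 + 7·4 = 25; e = 26.5 − 25 = 1.5
d=5: R̂ = -3 + 7·5 = 32; e = 31.1 − 32 = -0.9
d=7: R̂ = -3 + 7·7 = 46; e = 43.7 − 46 = -2.3
d=9: R̂ = -3 + 7·9 = 60; e = 61.6 − 60 = 1.6
SSE = 0.01 + 2.25 + 0.81 + 5.29 + 2.56 = 10.92
s = √(10.92/3) = √3.64 ≈ 1.9079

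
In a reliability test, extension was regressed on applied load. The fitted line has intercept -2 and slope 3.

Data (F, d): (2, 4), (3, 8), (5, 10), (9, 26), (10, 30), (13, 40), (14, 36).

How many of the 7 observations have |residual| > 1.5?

4

F=2: d̂ = -2 + 3·2 = 4; e = 4 − 4 = 0
F=3: d̂ = -2 + 3·3 = 7; e = 8 − 7 = 1
F=5: d̂ = -2 + 3·5 = 13; e = 10 − 13 = -3
F=9: d̂ = -2 + 3·9 = 25; e = 26 − 25 = 1
F=10: d̂ = -2 + 3·10 = 28; e = 30 − 28 = 2
F=13: d̂ = -2 + 3·13 = 37; e = 40 − 37 = 3
F=14: d̂ = -2 + 3·14 = 40; e = 36 − 40 = -4
|e| > 1.5: F=5 (|e|=3), F=10 (|e|=2), F=13 (|e|=3), F=14 (|e|=4) → 4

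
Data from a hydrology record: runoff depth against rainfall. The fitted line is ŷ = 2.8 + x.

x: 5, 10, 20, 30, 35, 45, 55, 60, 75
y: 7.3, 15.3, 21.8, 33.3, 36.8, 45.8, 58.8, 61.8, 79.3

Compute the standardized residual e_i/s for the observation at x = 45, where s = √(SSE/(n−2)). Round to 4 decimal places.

-1.2834

x=5: ŷ = 2.8 + 5 = 7.8; e = 7.3 − 7.8 = -0.5
x=10: ŷ = 2.8 + 10 = 12.8; e = 15.3 − 12.8 = 2.5
x=20: ŷ = 2.8 + 20 = 22.8; e = 21.8 − 22.8 = -1
x=30: ŷ = 2.8 + 30 = 32.8; e = 33.3 − 32.8 = 0.5
x=35: ŷ = 2.8 + 35 = 37.8; e = 36.8 − 37.8 = -1
x=45: ŷ = 2.8 + 45 = 47.8; e = 45.8 − 47.8 = -2
x=55: ŷ = 2.8 + 55 = 57.8; e = 58.8 − 57.8 = 1
x=60: ŷ = 2.8 + 60 = 62.8; e = 61.8 − 62.8 = -1
x=75: ŷ = 2.8 + 75 = 77.8; e = 79.3 − 77.8 = 1.5
SSE = 0.25 + 6.25 + 1 + 0.25 + 1 + 4 + 1 + 1 + 2.25 = 17
s = √(17/7) = 1.55839
e/s = -2 / 1.55839 = -1.2834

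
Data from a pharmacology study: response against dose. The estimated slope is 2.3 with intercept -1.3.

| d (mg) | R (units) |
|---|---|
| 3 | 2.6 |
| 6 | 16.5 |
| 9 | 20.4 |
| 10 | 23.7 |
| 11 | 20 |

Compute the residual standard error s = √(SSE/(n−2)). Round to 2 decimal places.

s = 3.92

d=3: R̂ = -1.3 + 2.3·3 = 5.6; e = 2.6 − 5.6 = -3
d=6: R̂ = -1.3 + 2.3·6 = 12.5; e = 16.5 − 12.5 = 4
d=9: R̂ = -1.3 + 2.3·9 = 19.4; e = 20.4 − 19.4 = 1
d=10: R̂ = -1.3 + 2.3·10 = 21.7; e = 23.7 − 21.7 = 2
d=11: R̂ = -1.3 + 2.3·11 = 24; e = 20 − 24 = -4
SSE = 9 + 16 + 1 + 4 + 16 = 46
s = √(46/3) = √15.3333 ≈ 3.92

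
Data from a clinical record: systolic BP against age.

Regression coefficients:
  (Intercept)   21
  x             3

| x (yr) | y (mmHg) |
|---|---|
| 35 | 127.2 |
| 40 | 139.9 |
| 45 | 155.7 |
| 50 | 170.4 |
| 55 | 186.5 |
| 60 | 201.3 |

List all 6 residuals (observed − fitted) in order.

x=35: ŷ = 21 + 3·35 = 126; r = 127.2 − 126 = 1.2
x=40: ŷ = 21 + 3·40 = 141; r = 139.9 − 141 = -1.1
x=45: ŷ = 21 + 3·45 = 156; r = 155.7 − 156 = -0.3
x=50: ŷ = 21 + 3·50 = 171; r = 170.4 − 171 = -0.6
x=55: ŷ = 21 + 3·55 = 186; r = 186.5 − 186 = 0.5
x=60: ŷ = 21 + 3·60 = 201; r = 201.3 − 201 = 0.3

1.2, -1.1, -0.3, -0.6, 0.5, 0.3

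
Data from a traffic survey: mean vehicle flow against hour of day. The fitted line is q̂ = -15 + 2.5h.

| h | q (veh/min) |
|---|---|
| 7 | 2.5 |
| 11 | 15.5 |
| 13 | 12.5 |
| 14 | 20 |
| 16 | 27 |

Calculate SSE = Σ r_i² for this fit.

h=7: q̂ = -15 + 2.5·7 = 2.5; r = 2.5 − 2.5 = 0
h=11: q̂ = -15 + 2.5·11 = 12.5; r = 15.5 − 12.5 = 3
h=13: q̂ = -15 + 2.5·13 = 17.5; r = 12.5 − 17.5 = -5
h=14: q̂ = -15 + 2.5·14 = 20; r = 20 − 20 = 0
h=16: q̂ = -15 + 2.5·16 = 25; r = 27 − 25 = 2
SSE = 0 + 9 + 25 + 0 + 4 = 38

SSE = 38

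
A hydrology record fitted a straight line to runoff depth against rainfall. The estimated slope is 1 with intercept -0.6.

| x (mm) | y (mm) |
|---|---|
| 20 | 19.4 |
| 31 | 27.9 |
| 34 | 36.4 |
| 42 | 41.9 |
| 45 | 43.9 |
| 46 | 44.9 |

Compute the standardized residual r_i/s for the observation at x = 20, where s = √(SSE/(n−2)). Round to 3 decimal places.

0.000

x=20: ŷ = -0.6 + 20 = 19.4; r = 19.4 − 19.4 = 0
x=31: ŷ = -0.6 + 31 = 30.4; r = 27.9 − 30.4 = -2.5
x=34: ŷ = -0.6 + 34 = 33.4; r = 36.4 − 33.4 = 3
x=42: ŷ = -0.6 + 42 = 41.4; r = 41.9 − 41.4 = 0.5
x=45: ŷ = -0.6 + 45 = 44.4; r = 43.9 − 44.4 = -0.5
x=46: ŷ = -0.6 + 46 = 45.4; r = 44.9 − 45.4 = -0.5
SSE = 0 + 6.25 + 9 + 0.25 + 0.25 + 0.25 = 16
s = √(16/4) = 2
r/s = 0 / 2 = 0.000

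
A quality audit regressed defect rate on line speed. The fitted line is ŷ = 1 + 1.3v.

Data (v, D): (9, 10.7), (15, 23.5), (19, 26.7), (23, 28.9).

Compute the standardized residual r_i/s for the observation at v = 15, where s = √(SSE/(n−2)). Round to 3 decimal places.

1.000

v=9: ŷ = 1 + 1.3·9 = 12.7; r = 10.7 − 12.7 = -2
v=15: ŷ = 1 + 1.3·15 = 20.5; r = 23.5 − 20.5 = 3
v=19: ŷ = 1 + 1.3·19 = 25.7; r = 26.7 − 25.7 = 1
v=23: ŷ = 1 + 1.3·23 = 30.9; r = 28.9 − 30.9 = -2
SSE = 4 + 9 + 1 + 4 = 18
s = √(18/2) = 3
r/s = 3 / 3 = 1.000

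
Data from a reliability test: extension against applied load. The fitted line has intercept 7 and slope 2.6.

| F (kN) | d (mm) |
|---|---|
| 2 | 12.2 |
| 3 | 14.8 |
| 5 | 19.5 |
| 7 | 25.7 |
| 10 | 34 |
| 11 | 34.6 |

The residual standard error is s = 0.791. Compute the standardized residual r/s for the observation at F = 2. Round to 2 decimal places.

ŷ = 7 + 2.6·2 = 12.2
r = 12.2 − 12.2 = 0
r/s = 0 / 0.791 = 0.00

0.00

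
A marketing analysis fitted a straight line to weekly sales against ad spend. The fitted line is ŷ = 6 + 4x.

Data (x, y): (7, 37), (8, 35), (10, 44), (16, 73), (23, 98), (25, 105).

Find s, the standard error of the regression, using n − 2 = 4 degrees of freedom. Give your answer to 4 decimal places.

s = 2.8284

x=7: ŷ = 6 + 4·7 = 34; e = 37 − 34 = 3
x=8: ŷ = 6 + 4·8 = 38; e = 35 − 38 = -3
x=10: ŷ = 6 + 4·10 = 46; e = 44 − 46 = -2
x=16: ŷ = 6 + 4·16 = 70; e = 73 − 70 = 3
x=23: ŷ = 6 + 4·23 = 98; e = 98 − 98 = 0
x=25: ŷ = 6 + 4·25 = 106; e = 105 − 106 = -1
SSE = 9 + 9 + 4 + 9 + 0 + 1 = 32
s = √(32/4) = √8 ≈ 2.8284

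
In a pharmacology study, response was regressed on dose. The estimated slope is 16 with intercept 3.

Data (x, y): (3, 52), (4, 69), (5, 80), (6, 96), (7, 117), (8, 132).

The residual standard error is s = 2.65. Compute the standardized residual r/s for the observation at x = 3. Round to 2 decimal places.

ŷ = 3 + 16·3 = 51
r = 52 − 51 = 1
r/s = 1 / 2.65 = 0.38

0.38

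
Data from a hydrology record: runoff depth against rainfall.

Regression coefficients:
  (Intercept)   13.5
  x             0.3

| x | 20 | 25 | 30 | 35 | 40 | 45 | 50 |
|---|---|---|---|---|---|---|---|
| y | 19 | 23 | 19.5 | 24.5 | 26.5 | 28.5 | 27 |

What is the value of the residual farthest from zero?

x=20: ŷ = 13.5 + 0.3·20 = 19.5; r = 19 − 19.5 = -0.5
x=25: ŷ = 13.5 + 0.3·25 = 21; r = 23 − 21 = 2
x=30: ŷ = 13.5 + 0.3·30 = 22.5; r = 19.5 − 22.5 = -3
x=35: ŷ = 13.5 + 0.3·35 = 24; r = 24.5 − 24 = 0.5
x=40: ŷ = 13.5 + 0.3·40 = 25.5; r = 26.5 − 25.5 = 1
x=45: ŷ = 13.5 + 0.3·45 = 27; r = 28.5 − 27 = 1.5
x=50: ŷ = 13.5 + 0.3·50 = 28.5; r = 27 − 28.5 = -1.5
Largest |r| is 3 at x = 30, residual -3.

r = -3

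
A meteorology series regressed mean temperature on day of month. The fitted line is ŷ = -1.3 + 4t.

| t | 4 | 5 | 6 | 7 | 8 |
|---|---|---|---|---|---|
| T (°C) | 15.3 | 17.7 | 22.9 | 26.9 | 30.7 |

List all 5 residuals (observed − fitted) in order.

t=4: ŷ = -1.3 + 4·4 = 14.7; r = 15.3 − 14.7 = 0.6
t=5: ŷ = -1.3 + 4·5 = 18.7; r = 17.7 − 18.7 = -1
t=6: ŷ = -1.3 + 4·6 = 22.7; r = 22.9 − 22.7 = 0.2
t=7: ŷ = -1.3 + 4·7 = 26.7; r = 26.9 − 26.7 = 0.2
t=8: ŷ = -1.3 + 4·8 = 30.7; r = 30.7 − 30.7 = 0

0.6, -1, 0.2, 0.2, 0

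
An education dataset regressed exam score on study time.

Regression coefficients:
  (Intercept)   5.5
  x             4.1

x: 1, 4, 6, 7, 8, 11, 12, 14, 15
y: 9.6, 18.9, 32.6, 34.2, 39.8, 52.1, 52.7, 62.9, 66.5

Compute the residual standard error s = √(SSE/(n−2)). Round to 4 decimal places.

x=1: ŷ = 5.5 + 4.1·1 = 9.6; r = 9.6 − 9.6 = 0
x=4: ŷ = 5.5 + 4.1·4 = 21.9; r = 18.9 − 21.9 = -3
x=6: ŷ = 5.5 + 4.1·6 = 30.1; r = 32.6 − 30.1 = 2.5
x=7: ŷ = 5.5 + 4.1·7 = 34.2; r = 34.2 − 34.2 = 0
x=8: ŷ = 5.5 + 4.1·8 = 38.3; r = 39.8 − 38.3 = 1.5
x=11: ŷ = 5.5 + 4.1·11 = 50.6; r = 52.1 − 50.6 = 1.5
x=12: ŷ = 5.5 + 4.1·12 = 54.7; r = 52.7 − 54.7 = -2
x=14: ŷ = 5.5 + 4.1·14 = 62.9; r = 62.9 − 62.9 = 0
x=15: ŷ = 5.5 + 4.1·15 = 67; r = 66.5 − 67 = -0.5
SSE = 0 + 9 + 6.25 + 0 + 2.25 + 2.25 + 4 + 0 + 0.25 = 24
s = √(24/7) = √3.42857 ≈ 1.8516

s = 1.8516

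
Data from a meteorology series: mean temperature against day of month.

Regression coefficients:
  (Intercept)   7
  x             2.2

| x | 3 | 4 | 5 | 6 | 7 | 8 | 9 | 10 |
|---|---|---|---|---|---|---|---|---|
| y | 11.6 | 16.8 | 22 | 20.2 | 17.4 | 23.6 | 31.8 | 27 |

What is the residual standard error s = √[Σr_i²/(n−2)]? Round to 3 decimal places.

x=3: ŷ = 7 + 2.2·3 = 13.6; r = 11.6 − 13.6 = -2
x=4: ŷ = 7 + 2.2·4 = 15.8; r = 16.8 − 15.8 = 1
x=5: ŷ = 7 + 2.2·5 = 18; r = 22 − 18 = 4
x=6: ŷ = 7 + 2.2·6 = 20.2; r = 20.2 − 20.2 = 0
x=7: ŷ = 7 + 2.2·7 = 22.4; r = 17.4 − 22.4 = -5
x=8: ŷ = 7 + 2.2·8 = 24.6; r = 23.6 − 24.6 = -1
x=9: ŷ = 7 + 2.2·9 = 26.8; r = 31.8 − 26.8 = 5
x=10: ŷ = 7 + 2.2·10 = 29; r = 27 − 29 = -2
SSE = 4 + 1 + 16 + 0 + 25 + 1 + 25 + 4 = 76
s = √(76/6) = √12.6667 ≈ 3.559

s = 3.559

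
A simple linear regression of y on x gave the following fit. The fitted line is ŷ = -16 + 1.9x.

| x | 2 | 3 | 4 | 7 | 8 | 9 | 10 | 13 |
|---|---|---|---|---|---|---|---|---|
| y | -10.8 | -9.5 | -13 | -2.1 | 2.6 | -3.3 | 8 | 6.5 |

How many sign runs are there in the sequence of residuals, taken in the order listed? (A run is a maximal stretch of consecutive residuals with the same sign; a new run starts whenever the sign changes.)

6 runs

x=2: ŷ = -16 + 1.9·2 = -12.2; r = -10.8 − (-12.2) = 1.4
x=3: ŷ = -16 + 1.9·3 = -10.3; r = -9.5 − (-10.3) = 0.8
x=4: ŷ = -16 + 1.9·4 = -8.4; r = -13 − (-8.4) = -4.6
x=7: ŷ = -16 + 1.9·7 = -2.7; r = -2.1 − (-2.7) = 0.6
x=8: ŷ = -16 + 1.9·8 = -0.8; r = 2.6 − (-0.8) = 3.4
x=9: ŷ = -16 + 1.9·9 = 1.1; r = -3.3 − 1.1 = -4.4
x=10: ŷ = -16 + 1.9·10 = 3; r = 8 − 3 = 5
x=13: ŷ = -16 + 1.9·13 = 8.7; r = 6.5 − 8.7 = -2.2
Signs: + + − + + − + −
Runs: +×2, −×1, +×2, −×1, +×1, −×1 → 6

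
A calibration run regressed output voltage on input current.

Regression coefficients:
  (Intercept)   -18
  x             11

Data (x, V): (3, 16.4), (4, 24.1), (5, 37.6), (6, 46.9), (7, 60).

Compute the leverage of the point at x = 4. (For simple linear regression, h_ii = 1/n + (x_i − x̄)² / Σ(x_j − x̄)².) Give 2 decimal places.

h = 0.30

x̄ = (3 + 4 + 5 + 6 + 7)/5 = 5
Σ(x − x̄)² = 4 + 1 + 0 + 1 + 4 = 10
h = 1/5 + (-1)²/10 = 0.2 + 0.1 = 0.30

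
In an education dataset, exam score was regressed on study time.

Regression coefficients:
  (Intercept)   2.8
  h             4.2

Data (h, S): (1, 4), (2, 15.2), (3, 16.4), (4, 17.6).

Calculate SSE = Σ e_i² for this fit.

h=1: Ŝ = 2.8 + 4.2·1 = 7; e = 4 − 7 = -3
h=2: Ŝ = 2.8 + 4.2·2 = 11.2; e = 15.2 − 11.2 = 4
h=3: Ŝ = 2.8 + 4.2·3 = 15.4; e = 16.4 − 15.4 = 1
h=4: Ŝ = 2.8 + 4.2·4 = 19.6; e = 17.6 − 19.6 = -2
SSE = 9 + 16 + 1 + 4 = 30

SSE = 30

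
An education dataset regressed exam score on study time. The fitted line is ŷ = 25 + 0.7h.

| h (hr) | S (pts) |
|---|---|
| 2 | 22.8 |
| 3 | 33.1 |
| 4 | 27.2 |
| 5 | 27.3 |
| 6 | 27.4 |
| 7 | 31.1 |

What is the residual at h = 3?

ŷ = 25 + 0.7·3 = 27.1
r = 33.1 − 27.1 = 6

r = 6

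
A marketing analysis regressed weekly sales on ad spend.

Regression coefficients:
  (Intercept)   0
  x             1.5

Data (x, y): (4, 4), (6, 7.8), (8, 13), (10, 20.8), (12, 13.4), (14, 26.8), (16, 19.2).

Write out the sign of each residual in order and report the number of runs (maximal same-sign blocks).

5 runs

x=4: ŷ = 1.5·4 = 6; r = 4 − 6 = -2
x=6: ŷ = 1.5·6 = 9; r = 7.8 − 9 = -1.2
x=8: ŷ = 1.5·8 = 12; r = 13 − 12 = 1
x=10: ŷ = 1.5·10 = 15; r = 20.8 − 15 = 5.8
x=12: ŷ = 1.5·12 = 18; r = 13.4 − 18 = -4.6
x=14: ŷ = 1.5·14 = 21; r = 26.8 − 21 = 5.8
x=16: ŷ = 1.5·16 = 24; r = 19.2 − 24 = -4.8
Signs: − − + + − + −
Runs: −×2, +×2, −×1, +×1, −×1 → 5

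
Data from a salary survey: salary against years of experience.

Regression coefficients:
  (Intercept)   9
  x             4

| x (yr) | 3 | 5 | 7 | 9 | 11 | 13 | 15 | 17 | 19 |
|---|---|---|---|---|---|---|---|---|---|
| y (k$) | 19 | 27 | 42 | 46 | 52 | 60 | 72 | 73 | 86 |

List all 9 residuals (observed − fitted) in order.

x=3: ŷ = 9 + 4·3 = 21; r = 19 − 21 = -2
x=5: ŷ = 9 + 4·5 = 29; r = 27 − 29 = -2
x=7: ŷ = 9 + 4·7 = 37; r = 42 − 37 = 5
x=9: ŷ = 9 + 4·9 = 45; r = 46 − 45 = 1
x=11: ŷ = 9 + 4·11 = 53; r = 52 − 53 = -1
x=13: ŷ = 9 + 4·13 = 61; r = 60 − 61 = -1
x=15: ŷ = 9 + 4·15 = 69; r = 72 − 69 = 3
x=17: ŷ = 9 + 4·17 = 77; r = 73 − 77 = -4
x=19: ŷ = 9 + 4·19 = 85; r = 86 − 85 = 1

-2, -2, 5, 1, -1, -1, 3, -4, 1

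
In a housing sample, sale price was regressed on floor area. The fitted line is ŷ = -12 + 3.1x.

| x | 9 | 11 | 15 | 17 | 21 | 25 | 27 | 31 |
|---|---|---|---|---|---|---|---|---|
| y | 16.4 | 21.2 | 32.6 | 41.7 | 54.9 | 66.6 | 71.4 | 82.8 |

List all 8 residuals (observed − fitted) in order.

x=9: ŷ = -12 + 3.1·9 = 15.9; e = 16.4 − 15.9 = 0.5
x=11: ŷ = -12 + 3.1·11 = 22.1; e = 21.2 − 22.1 = -0.9
x=15: ŷ = -12 + 3.1·15 = 34.5; e = 32.6 − 34.5 = -1.9
x=17: ŷ = -12 + 3.1·17 = 40.7; e = 41.7 − 40.7 = 1
x=21: ŷ = -12 + 3.1·21 = 53.1; e = 54.9 − 53.1 = 1.8
x=25: ŷ = -12 + 3.1·25 = 65.5; e = 66.6 − 65.5 = 1.1
x=27: ŷ = -12 + 3.1·27 = 71.7; e = 71.4 − 71.7 = -0.3
x=31: ŷ = -12 + 3.1·31 = 84.1; e = 82.8 − 84.1 = -1.3

0.5, -0.9, -1.9, 1, 1.8, 1.1, -0.3, -1.3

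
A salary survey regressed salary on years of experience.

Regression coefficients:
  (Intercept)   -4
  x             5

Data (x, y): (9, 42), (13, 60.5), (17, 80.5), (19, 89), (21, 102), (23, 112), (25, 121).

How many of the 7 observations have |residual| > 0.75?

4

x=9: ŷ = -4 + 5·9 = 41; r = 42 − 41 = 1
x=13: ŷ = -4 + 5·13 = 61; r = 60.5 − 61 = -0.5
x=17: ŷ = -4 + 5·17 = 81; r = 80.5 − 81 = -0.5
x=19: ŷ = -4 + 5·19 = 91; r = 89 − 91 = -2
x=21: ŷ = -4 + 5·21 = 101; r = 102 − 101 = 1
x=23: ŷ = -4 + 5·23 = 111; r = 112 − 111 = 1
x=25: ŷ = -4 + 5·25 = 121; r = 121 − 121 = 0
|r| > 0.75: x=9 (|r|=1), x=19 (|r|=2), x=21 (|r|=1), x=23 (|r|=1) → 4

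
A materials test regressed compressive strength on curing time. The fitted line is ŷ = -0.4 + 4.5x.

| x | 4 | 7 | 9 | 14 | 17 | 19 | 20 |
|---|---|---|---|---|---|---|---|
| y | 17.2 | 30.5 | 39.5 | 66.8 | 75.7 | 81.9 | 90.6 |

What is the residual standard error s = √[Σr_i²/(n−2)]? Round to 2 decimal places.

s = 2.45

x=4: ŷ = -0.4 + 4.5·4 = 17.6; r = 17.2 − 17.6 = -0.4
x=7: ŷ = -0.4 + 4.5·7 = 31.1; r = 30.5 − 31.1 = -0.6
x=9: ŷ = -0.4 + 4.5·9 = 40.1; r = 39.5 − 40.1 = -0.6
x=14: ŷ = -0.4 + 4.5·14 = 62.6; r = 66.8 − 62.6 = 4.2
x=17: ŷ = -0.4 + 4.5·17 = 76.1; r = 75.7 − 76.1 = -0.4
x=19: ŷ = -0.4 + 4.5·19 = 85.1; r = 81.9 − 85.1 = -3.2
x=20: ŷ = -0.4 + 4.5·20 = 89.6; r = 90.6 − 89.6 = 1
SSE = 0.16 + 0.36 + 0.36 + 17.64 + 0.16 + 10.24 + 1 = 29.92
s = √(29.92/5) = √5.984 ≈ 2.45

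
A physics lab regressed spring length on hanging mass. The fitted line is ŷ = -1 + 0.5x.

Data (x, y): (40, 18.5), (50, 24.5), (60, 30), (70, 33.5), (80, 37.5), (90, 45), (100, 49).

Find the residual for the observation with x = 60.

r = 1

ŷ = -1 + 0.5·60 = 29
r = 30 − 29 = 1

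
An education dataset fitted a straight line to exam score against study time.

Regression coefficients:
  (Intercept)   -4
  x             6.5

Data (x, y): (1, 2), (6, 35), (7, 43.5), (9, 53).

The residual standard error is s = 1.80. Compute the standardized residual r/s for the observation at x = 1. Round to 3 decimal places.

-0.278

ŷ = -4 + 6.5·1 = 2.5
r = 2 − 2.5 = -0.5
r/s = -0.5 / 1.80 = -0.278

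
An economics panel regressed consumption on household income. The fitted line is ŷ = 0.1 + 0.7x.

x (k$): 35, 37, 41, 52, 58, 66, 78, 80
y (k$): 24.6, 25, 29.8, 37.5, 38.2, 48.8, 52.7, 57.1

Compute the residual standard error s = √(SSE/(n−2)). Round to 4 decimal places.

s = 1.8484

x=35: ŷ = 0.1 + 0.7·35 = 24.6; e = 24.6 − 24.6 = 0
x=37: ŷ = 0.1 + 0.7·37 = 26; e = 25 − 26 = -1
x=41: ŷ = 0.1 + 0.7·41 = 28.8; e = 29.8 − 28.8 = 1
x=52: ŷ = 0.1 + 0.7·52 = 36.5; e = 37.5 − 36.5 = 1
x=58: ŷ = 0.1 + 0.7·58 = 40.7; e = 38.2 − 40.7 = -2.5
x=66: ŷ = 0.1 + 0.7·66 = 46.3; e = 48.8 − 46.3 = 2.5
x=78: ŷ = 0.1 + 0.7·78 = 54.7; e = 52.7 − 54.7 = -2
x=80: ŷ = 0.1 + 0.7·80 = 56.1; e = 57.1 − 56.1 = 1
SSE = 0 + 1 + 1 + 1 + 6.25 + 6.25 + 4 + 1 = 20.5
s = √(20.5/6) = √3.41667 ≈ 1.8484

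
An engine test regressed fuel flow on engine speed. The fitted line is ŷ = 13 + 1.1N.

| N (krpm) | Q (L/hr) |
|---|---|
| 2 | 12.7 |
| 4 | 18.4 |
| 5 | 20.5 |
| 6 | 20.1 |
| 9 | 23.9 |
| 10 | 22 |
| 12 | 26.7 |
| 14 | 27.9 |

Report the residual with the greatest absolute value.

r = -2.5

N=2: ŷ = 13 + 1.1·2 = 15.2; r = 12.7 − 15.2 = -2.5
N=4: ŷ = 13 + 1.1·4 = 17.4; r = 18.4 − 17.4 = 1
N=5: ŷ = 13 + 1.1·5 = 18.5; r = 20.5 − 18.5 = 2
N=6: ŷ = 13 + 1.1·6 = 19.6; r = 20.1 − 19.6 = 0.5
N=9: ŷ = 13 + 1.1·9 = 22.9; r = 23.9 − 22.9 = 1
N=10: ŷ = 13 + 1.1·10 = 24; r = 22 − 24 = -2
N=12: ŷ = 13 + 1.1·12 = 26.2; r = 26.7 − 26.2 = 0.5
N=14: ŷ = 13 + 1.1·14 = 28.4; r = 27.9 − 28.4 = -0.5
Largest |r| is 2.5 at N = 2, residual -2.5.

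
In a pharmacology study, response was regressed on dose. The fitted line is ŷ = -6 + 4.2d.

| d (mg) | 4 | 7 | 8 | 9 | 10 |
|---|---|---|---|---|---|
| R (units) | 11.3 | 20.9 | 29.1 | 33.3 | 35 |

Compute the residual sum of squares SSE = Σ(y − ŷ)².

d=4: ŷ = -6 + 4.2·4 = 10.8; e = 11.3 − 10.8 = 0.5
d=7: ŷ = -6 + 4.2·7 = 23.4; e = 20.9 − 23.4 = -2.5
d=8: ŷ = -6 + 4.2·8 = 27.6; e = 29.1 − 27.6 = 1.5
d=9: ŷ = -6 + 4.2·9 = 31.8; e = 33.3 − 31.8 = 1.5
d=10: ŷ = -6 + 4.2·10 = 36; e = 35 − 36 = -1
SSE = 0.25 + 6.25 + 2.25 + 2.25 + 1 = 12

SSE = 12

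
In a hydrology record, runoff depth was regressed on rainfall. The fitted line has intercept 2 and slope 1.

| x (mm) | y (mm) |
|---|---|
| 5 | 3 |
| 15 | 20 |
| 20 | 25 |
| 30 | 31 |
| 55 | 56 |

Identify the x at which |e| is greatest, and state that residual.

x = 5, e = -4

x=5: ŷ = 2 + 5 = 7; e = 3 − 7 = -4
x=15: ŷ = 2 + 15 = 17; e = 20 − 17 = 3
x=20: ŷ = 2 + 20 = 22; e = 25 − 22 = 3
x=30: ŷ = 2 + 30 = 32; e = 31 − 32 = -1
x=55: ŷ = 2 + 55 = 57; e = 56 − 57 = -1
Largest |e| is 4 at x = 5, residual -4.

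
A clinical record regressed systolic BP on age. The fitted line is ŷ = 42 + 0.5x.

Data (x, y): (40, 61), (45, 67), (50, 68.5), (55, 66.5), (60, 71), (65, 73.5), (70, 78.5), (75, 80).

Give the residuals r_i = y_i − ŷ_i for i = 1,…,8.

-1, 2.5, 1.5, -3, -1, -1, 1.5, 0.5

x=40: ŷ = 42 + 0.5·40 = 62; r = 61 − 62 = -1
x=45: ŷ = 42 + 0.5·45 = 64.5; r = 67 − 64.5 = 2.5
x=50: ŷ = 42 + 0.5·50 = 67; r = 68.5 − 67 = 1.5
x=55: ŷ = 42 + 0.5·55 = 69.5; r = 66.5 − 69.5 = -3
x=60: ŷ = 42 + 0.5·60 = 72; r = 71 − 72 = -1
x=65: ŷ = 42 + 0.5·65 = 74.5; r = 73.5 − 74.5 = -1
x=70: ŷ = 42 + 0.5·70 = 77; r = 78.5 − 77 = 1.5
x=75: ŷ = 42 + 0.5·75 = 79.5; r = 80 − 79.5 = 0.5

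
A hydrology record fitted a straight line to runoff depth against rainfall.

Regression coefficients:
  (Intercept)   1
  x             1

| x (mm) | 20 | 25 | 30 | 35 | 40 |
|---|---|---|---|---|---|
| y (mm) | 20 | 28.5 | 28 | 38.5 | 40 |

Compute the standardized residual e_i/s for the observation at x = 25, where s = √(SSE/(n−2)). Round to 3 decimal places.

x=20: ŷ = 1 + 20 = 21; e = 20 − 21 = -1
x=25: ŷ = 1 + 25 = 26; e = 28.5 − 26 = 2.5
x=30: ŷ = 1 + 30 = 31; e = 28 − 31 = -3
x=35: ŷ = 1 + 35 = 36; e = 38.5 − 36 = 2.5
x=40: ŷ = 1 + 40 = 41; e = 40 − 41 = -1
SSE = 1 + 6.25 + 9 + 6.25 + 1 = 23.5
s = √(23.5/3) = 2.79881
e/s = 2.5 / 2.79881 = 0.893

0.893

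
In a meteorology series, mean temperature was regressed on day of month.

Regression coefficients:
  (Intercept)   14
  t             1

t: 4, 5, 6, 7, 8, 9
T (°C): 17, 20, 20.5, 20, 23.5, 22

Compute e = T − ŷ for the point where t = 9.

e = -1

ŷ = 14 + 9 = 23
e = 22 − 23 = -1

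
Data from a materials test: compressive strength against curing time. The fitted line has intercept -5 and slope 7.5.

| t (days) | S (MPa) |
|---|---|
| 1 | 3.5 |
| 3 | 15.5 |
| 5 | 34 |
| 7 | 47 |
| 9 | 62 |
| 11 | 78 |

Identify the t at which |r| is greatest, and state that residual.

t = 3, r = -2

t=1: ŷ = -5 + 7.5·1 = 2.5; r = 3.5 − 2.5 = 1
t=3: ŷ = -5 + 7.5·3 = 17.5; r = 15.5 − 17.5 = -2
t=5: ŷ = -5 + 7.5·5 = 32.5; r = 34 − 32.5 = 1.5
t=7: ŷ = -5 + 7.5·7 = 47.5; r = 47 − 47.5 = -0.5
t=9: ŷ = -5 + 7.5·9 = 62.5; r = 62 − 62.5 = -0.5
t=11: ŷ = -5 + 7.5·11 = 77.5; r = 78 − 77.5 = 0.5
Largest |r| is 2 at t = 3, residual -2.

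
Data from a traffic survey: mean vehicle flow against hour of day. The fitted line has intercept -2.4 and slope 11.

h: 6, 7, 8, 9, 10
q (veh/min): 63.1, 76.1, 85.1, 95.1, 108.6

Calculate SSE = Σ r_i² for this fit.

SSE = 6

h=6: q̂ = -2.4 + 11·6 = 63.6; r = 63.1 − 63.6 = -0.5
h=7: q̂ = -2.4 + 11·7 = 74.6; r = 76.1 − 74.6 = 1.5
h=8: q̂ = -2.4 + 11·8 = 85.6; r = 85.1 − 85.6 = -0.5
h=9: q̂ = -2.4 + 11·9 = 96.6; r = 95.1 − 96.6 = -1.5
h=10: q̂ = -2.4 + 11·10 = 107.6; r = 108.6 − 107.6 = 1
SSE = 0.25 + 2.25 + 0.25 + 2.25 + 1 = 6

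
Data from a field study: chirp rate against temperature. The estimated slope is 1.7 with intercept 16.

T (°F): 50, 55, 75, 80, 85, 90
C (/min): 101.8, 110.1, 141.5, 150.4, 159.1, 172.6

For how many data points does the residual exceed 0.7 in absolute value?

T=50: Ĉ = 16 + 1.7·50 = 101; e = 101.8 − 101 = 0.8
T=55: Ĉ = 16 + 1.7·55 = 109.5; e = 110.1 − 109.5 = 0.6
T=75: Ĉ = 16 + 1.7·75 = 143.5; e = 141.5 − 143.5 = -2
T=80: Ĉ = 16 + 1.7·80 = 152; e = 150.4 − 152 = -1.6
T=85: Ĉ = 16 + 1.7·85 = 160.5; e = 159.1 − 160.5 = -1.4
T=90: Ĉ = 16 + 1.7·90 = 169; e = 172.6 − 169 = 3.6
|e| > 0.7: T=50 (|e|=0.8), T=75 (|e|=2), T=80 (|e|=1.6), T=85 (|e|=1.4), T=90 (|e|=3.6) → 5

5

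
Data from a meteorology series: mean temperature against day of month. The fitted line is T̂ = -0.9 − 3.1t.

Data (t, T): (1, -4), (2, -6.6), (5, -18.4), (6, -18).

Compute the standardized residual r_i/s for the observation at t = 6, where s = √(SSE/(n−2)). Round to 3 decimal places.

t=1: T̂ = -0.9 − 3.1·1 = -4; r = -4 − (-4) = 0
t=2: T̂ = -0.9 − 3.1·2 = -7.1; r = -6.6 − (-7.1) = 0.5
t=5: T̂ = -0.9 − 3.1·5 = -16.4; r = -18.4 − (-16.4) = -2
t=6: T̂ = -0.9 − 3.1·6 = -19.5; r = -18 − (-19.5) = 1.5
SSE = 0 + 0.25 + 4 + 2.25 = 6.5
s = √(6.5/2) = 1.80278
r/s = 1.5 / 1.80278 = 0.832

0.832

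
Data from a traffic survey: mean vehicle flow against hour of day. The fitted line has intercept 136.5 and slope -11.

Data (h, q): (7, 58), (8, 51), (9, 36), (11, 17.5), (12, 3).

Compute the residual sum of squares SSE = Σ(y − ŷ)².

h=7: ŷ = 136.5 − 11·7 = 59.5; r = 58 − 59.5 = -1.5
h=8: ŷ = 136.5 − 11·8 = 48.5; r = 51 − 48.5 = 2.5
h=9: ŷ = 136.5 − 11·9 = 37.5; r = 36 − 37.5 = -1.5
h=11: ŷ = 136.5 − 11·11 = 15.5; r = 17.5 − 15.5 = 2
h=12: ŷ = 136.5 − 11·12 = 4.5; r = 3 − 4.5 = -1.5
SSE = 2.25 + 6.25 + 2.25 + 4 + 2.25 = 17

SSE = 17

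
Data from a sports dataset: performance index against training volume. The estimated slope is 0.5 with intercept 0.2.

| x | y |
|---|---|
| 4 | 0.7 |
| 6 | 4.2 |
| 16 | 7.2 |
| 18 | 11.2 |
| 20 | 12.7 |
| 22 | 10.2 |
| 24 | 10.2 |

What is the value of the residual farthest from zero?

e = 2.5

x=4: ŷ = 0.2 + 0.5·4 = 2.2; e = 0.7 − 2.2 = -1.5
x=6: ŷ = 0.2 + 0.5·6 = 3.2; e = 4.2 − 3.2 = 1
x=16: ŷ = 0.2 + 0.5·16 = 8.2; e = 7.2 − 8.2 = -1
x=18: ŷ = 0.2 + 0.5·18 = 9.2; e = 11.2 − 9.2 = 2
x=20: ŷ = 0.2 + 0.5·20 = 10.2; e = 12.7 − 10.2 = 2.5
x=22: ŷ = 0.2 + 0.5·22 = 11.2; e = 10.2 − 11.2 = -1
x=24: ŷ = 0.2 + 0.5·24 = 12.2; e = 10.2 − 12.2 = -2
Largest |e| is 2.5 at x = 20, residual 2.5.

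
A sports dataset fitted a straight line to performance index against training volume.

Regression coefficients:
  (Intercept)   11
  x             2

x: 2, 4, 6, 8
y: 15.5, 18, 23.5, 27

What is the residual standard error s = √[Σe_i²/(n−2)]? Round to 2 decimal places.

x=2: ŷ = 11 + 2·2 = 15; e = 15.5 − 15 = 0.5
x=4: ŷ = 11 + 2·4 = 19; e = 18 − 19 = -1
x=6: ŷ = 11 + 2·6 = 23; e = 23.5 − 23 = 0.5
x=8: ŷ = 11 + 2·8 = 27; e = 27 − 27 = 0
SSE = 0.25 + 1 + 0.25 + 0 = 1.5
s = √(1.5/2) = √0.75 ≈ 0.87

s = 0.87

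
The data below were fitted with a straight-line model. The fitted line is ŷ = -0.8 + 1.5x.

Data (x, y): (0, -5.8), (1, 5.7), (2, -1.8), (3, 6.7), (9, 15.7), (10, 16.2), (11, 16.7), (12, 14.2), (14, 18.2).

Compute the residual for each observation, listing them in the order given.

-5, 5, -4, 3, 3, 2, 1, -3, -2

x=0: ŷ = -0.8 + 1.5·0 = -0.8; e = -5.8 − (-0.8) = -5
x=1: ŷ = -0.8 + 1.5·1 = 0.7; e = 5.7 − 0.7 = 5
x=2: ŷ = -0.8 + 1.5·2 = 2.2; e = -1.8 − 2.2 = -4
x=3: ŷ = -0.8 + 1.5·3 = 3.7; e = 6.7 − 3.7 = 3
x=9: ŷ = -0.8 + 1.5·9 = 12.7; e = 15.7 − 12.7 = 3
x=10: ŷ = -0.8 + 1.5·10 = 14.2; e = 16.2 − 14.2 = 2
x=11: ŷ = -0.8 + 1.5·11 = 15.7; e = 16.7 − 15.7 = 1
x=12: ŷ = -0.8 + 1.5·12 = 17.2; e = 14.2 − 17.2 = -3
x=14: ŷ = -0.8 + 1.5·14 = 20.2; e = 18.2 − 20.2 = -2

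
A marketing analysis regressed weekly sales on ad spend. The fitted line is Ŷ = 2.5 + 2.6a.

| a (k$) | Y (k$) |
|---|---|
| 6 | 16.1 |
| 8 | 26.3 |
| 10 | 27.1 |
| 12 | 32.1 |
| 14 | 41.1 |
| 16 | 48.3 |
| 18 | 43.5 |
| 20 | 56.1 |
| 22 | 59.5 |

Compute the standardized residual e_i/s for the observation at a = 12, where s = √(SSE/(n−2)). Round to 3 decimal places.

-0.485

a=6: Ŷ = 2.5 + 2.6·6 = 18.1; e = 16.1 − 18.1 = -2
a=8: Ŷ = 2.5 + 2.6·8 = 23.3; e = 26.3 − 23.3 = 3
a=10: Ŷ = 2.5 + 2.6·10 = 28.5; e = 27.1 − 28.5 = -1.4
a=12: Ŷ = 2.5 + 2.6·12 = 33.7; e = 32.1 − 33.7 = -1.6
a=14: Ŷ = 2.5 + 2.6·14 = 38.9; e = 41.1 − 38.9 = 2.2
a=16: Ŷ = 2.5 + 2.6·16 = 44.1; e = 48.3 − 44.1 = 4.2
a=18: Ŷ = 2.5 + 2.6·18 = 49.3; e = 43.5 − 49.3 = -5.8
a=20: Ŷ = 2.5 + 2.6·20 = 54.5; e = 56.1 − 54.5 = 1.6
a=22: Ŷ = 2.5 + 2.6·22 = 59.7; e = 59.5 − 59.7 = -0.2
SSE = 4 + 9 + 1.96 + 2.56 + 4.84 + 17.64 + 33.64 + 2.56 + 0.04 = 76.24
s = √(76.24/7) = 3.30022
e/s = -1.6 / 3.30022 = -0.485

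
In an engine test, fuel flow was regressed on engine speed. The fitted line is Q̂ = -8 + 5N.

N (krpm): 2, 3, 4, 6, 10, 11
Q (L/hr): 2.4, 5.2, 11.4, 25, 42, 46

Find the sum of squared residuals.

N=2: Q̂ = -8 + 5·2 = 2; r = 2.4 − 2 = 0.4
N=3: Q̂ = -8 + 5·3 = 7; r = 5.2 − 7 = -1.8
N=4: Q̂ = -8 + 5·4 = 12; r = 11.4 − 12 = -0.6
N=6: Q̂ = -8 + 5·6 = 22; r = 25 − 22 = 3
N=10: Q̂ = -8 + 5·10 = 42; r = 42 − 42 = 0
N=11: Q̂ = -8 + 5·11 = 47; r = 46 − 47 = -1
SSE = 0.16 + 3.24 + 0.36 + 9 + 0 + 1 = 13.76

SSE = 13.76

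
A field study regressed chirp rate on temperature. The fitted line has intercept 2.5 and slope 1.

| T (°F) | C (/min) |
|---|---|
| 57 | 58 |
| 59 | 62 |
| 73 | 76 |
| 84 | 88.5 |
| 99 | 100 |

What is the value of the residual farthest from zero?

T=57: Ĉ = 2.5 + 57 = 59.5; e = 58 − 59.5 = -1.5
T=59: Ĉ = 2.5 + 59 = 61.5; e = 62 − 61.5 = 0.5
T=73: Ĉ = 2.5 + 73 = 75.5; e = 76 − 75.5 = 0.5
T=84: Ĉ = 2.5 + 84 = 86.5; e = 88.5 − 86.5 = 2
T=99: Ĉ = 2.5 + 99 = 101.5; e = 100 − 101.5 = -1.5
Largest |e| is 2 at T = 84, residual 2.

e = 2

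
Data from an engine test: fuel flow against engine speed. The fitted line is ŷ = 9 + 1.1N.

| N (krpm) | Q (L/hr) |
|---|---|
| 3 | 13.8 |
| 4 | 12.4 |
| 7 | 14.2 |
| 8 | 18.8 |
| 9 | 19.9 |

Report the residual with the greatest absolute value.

N=3: ŷ = 9 + 1.1·3 = 12.3; r = 13.8 − 12.3 = 1.5
N=4: ŷ = 9 + 1.1·4 = 13.4; r = 12.4 − 13.4 = -1
N=7: ŷ = 9 + 1.1·7 = 16.7; r = 14.2 − 16.7 = -2.5
N=8: ŷ = 9 + 1.1·8 = 17.8; r = 18.8 − 17.8 = 1
N=9: ŷ = 9 + 1.1·9 = 18.9; r = 19.9 − 18.9 = 1
Largest |r| is 2.5 at N = 7, residual -2.5.

r = -2.5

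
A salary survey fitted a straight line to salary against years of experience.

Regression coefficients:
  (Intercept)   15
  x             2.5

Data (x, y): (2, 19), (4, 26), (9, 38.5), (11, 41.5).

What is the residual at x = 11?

r = -1

ŷ = 15 + 2.5·11 = 42.5
r = 41.5 − 42.5 = -1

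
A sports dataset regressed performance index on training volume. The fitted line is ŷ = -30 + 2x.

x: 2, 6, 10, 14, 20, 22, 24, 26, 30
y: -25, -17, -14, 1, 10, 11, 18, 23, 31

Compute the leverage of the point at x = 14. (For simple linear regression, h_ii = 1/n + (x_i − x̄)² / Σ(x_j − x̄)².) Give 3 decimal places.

x̄ = (2 + 6 + 10 + 14 + 20 + 22 + 24 + 26 + 30)/9 = 17.1111
Σ(x − x̄)² = 228.346 + 123.457 + 50.5679 + 9.67901 + 8.34568 + 23.9012 + 47.4568 + 79.0123 + 166.123 = 736.889
h = 1/9 + (-3.11111)²/736.889 = 0.111111 + 0.013135 = 0.124

h = 0.124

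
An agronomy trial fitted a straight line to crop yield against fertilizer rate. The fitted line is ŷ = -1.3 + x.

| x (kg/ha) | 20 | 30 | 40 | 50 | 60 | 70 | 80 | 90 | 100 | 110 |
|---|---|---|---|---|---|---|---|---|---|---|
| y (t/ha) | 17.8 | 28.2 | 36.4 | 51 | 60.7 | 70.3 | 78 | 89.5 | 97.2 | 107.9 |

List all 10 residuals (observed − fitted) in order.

-0.9, -0.5, -2.3, 2.3, 2, 1.6, -0.7, 0.8, -1.5, -0.8

x=20: ŷ = -1.3 + 20 = 18.7; e = 17.8 − 18.7 = -0.9
x=30: ŷ = -1.3 + 30 = 28.7; e = 28.2 − 28.7 = -0.5
x=40: ŷ = -1.3 + 40 = 38.7; e = 36.4 − 38.7 = -2.3
x=50: ŷ = -1.3 + 50 = 48.7; e = 51 − 48.7 = 2.3
x=60: ŷ = -1.3 + 60 = 58.7; e = 60.7 − 58.7 = 2
x=70: ŷ = -1.3 + 70 = 68.7; e = 70.3 − 68.7 = 1.6
x=80: ŷ = -1.3 + 80 = 78.7; e = 78 − 78.7 = -0.7
x=90: ŷ = -1.3 + 90 = 88.7; e = 89.5 − 88.7 = 0.8
x=100: ŷ = -1.3 + 100 = 98.7; e = 97.2 − 98.7 = -1.5
x=110: ŷ = -1.3 + 110 = 108.7; e = 107.9 − 108.7 = -0.8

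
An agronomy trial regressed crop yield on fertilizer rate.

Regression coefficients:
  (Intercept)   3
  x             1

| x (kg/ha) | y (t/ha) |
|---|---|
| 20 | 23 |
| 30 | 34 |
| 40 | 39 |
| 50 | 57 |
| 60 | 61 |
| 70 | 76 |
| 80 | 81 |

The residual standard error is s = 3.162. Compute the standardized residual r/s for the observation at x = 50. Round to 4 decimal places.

1.2650

ŷ = 3 + 50 = 53
r = 57 − 53 = 4
r/s = 4 / 3.162 = 1.2650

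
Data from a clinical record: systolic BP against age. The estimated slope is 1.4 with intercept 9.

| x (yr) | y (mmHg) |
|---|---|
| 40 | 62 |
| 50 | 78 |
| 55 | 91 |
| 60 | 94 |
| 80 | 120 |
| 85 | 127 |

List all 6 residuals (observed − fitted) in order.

x=40: ŷ = 9 + 1.4·40 = 65; e = 62 − 65 = -3
x=50: ŷ = 9 + 1.4·50 = 79; e = 78 − 79 = -1
x=55: ŷ = 9 + 1.4·55 = 86; e = 91 − 86 = 5
x=60: ŷ = 9 + 1.4·60 = 93; e = 94 − 93 = 1
x=80: ŷ = 9 + 1.4·80 = 121; e = 120 − 121 = -1
x=85: ŷ = 9 + 1.4·85 = 128; e = 127 − 128 = -1

-3, -1, 5, 1, -1, -1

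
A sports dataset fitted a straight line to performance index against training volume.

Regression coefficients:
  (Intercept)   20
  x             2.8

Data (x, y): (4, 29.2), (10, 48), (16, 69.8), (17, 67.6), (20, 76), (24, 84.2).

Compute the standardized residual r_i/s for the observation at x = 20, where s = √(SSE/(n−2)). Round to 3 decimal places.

0.000

x=4: ŷ = 20 + 2.8·4 = 31.2; r = 29.2 − 31.2 = -2
x=10: ŷ = 20 + 2.8·10 = 48; r = 48 − 48 = 0
x=16: ŷ = 20 + 2.8·16 = 64.8; r = 69.8 − 64.8 = 5
x=17: ŷ = 20 + 2.8·17 = 67.6; r = 67.6 − 67.6 = 0
x=20: ŷ = 20 + 2.8·20 = 76; r = 76 − 76 = 0
x=24: ŷ = 20 + 2.8·24 = 87.2; r = 84.2 − 87.2 = -3
SSE = 4 + 0 + 25 + 0 + 0 + 9 = 38
s = √(38/4) = 3.08221
r/s = 0 / 3.08221 = 0.000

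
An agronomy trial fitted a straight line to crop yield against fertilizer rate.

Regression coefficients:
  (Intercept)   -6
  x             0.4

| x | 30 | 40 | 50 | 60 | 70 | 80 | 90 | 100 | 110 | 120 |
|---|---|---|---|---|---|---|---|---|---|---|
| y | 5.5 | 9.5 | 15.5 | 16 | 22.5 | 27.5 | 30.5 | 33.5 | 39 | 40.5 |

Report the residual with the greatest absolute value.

r = -2

x=30: ŷ = -6 + 0.4·30 = 6; r = 5.5 − 6 = -0.5
x=40: ŷ = -6 + 0.4·40 = 10; r = 9.5 − 10 = -0.5
x=50: ŷ = -6 + 0.4·50 = 14; r = 15.5 − 14 = 1.5
x=60: ŷ = -6 + 0.4·60 = 18; r = 16 − 18 = -2
x=70: ŷ = -6 + 0.4·70 = 22; r = 22.5 − 22 = 0.5
x=80: ŷ = -6 + 0.4·80 = 26; r = 27.5 − 26 = 1.5
x=90: ŷ = -6 + 0.4·90 = 30; r = 30.5 − 30 = 0.5
x=100: ŷ = -6 + 0.4·100 = 34; r = 33.5 − 34 = -0.5
x=110: ŷ = -6 + 0.4·110 = 38; r = 39 − 38 = 1
x=120: ŷ = -6 + 0.4·120 = 42; r = 40.5 − 42 = -1.5
Largest |r| is 2 at x = 60, residual -2.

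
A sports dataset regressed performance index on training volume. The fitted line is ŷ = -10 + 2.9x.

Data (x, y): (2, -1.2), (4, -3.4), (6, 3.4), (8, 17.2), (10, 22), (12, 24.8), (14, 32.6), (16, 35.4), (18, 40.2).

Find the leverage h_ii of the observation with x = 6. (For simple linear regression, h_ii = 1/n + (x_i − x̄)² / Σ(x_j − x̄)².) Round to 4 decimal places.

x̄ = (2 + 4 + 6 + 8 + 10 + 12 + 14 + 16 + 18)/9 = 10
Σ(x − x̄)² = 64 + 36 + 16 + 4 + 0 + 4 + 16 + 36 + 64 = 240
h = 1/9 + (-4)²/240 = 0.111111 + 0.0666667 = 0.1778

h = 0.1778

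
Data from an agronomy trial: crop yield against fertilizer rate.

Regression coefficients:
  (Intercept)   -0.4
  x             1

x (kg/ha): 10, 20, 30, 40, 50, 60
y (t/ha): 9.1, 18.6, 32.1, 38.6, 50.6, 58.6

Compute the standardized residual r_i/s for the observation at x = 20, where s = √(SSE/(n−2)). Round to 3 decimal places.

x=10: ŷ = -0.4 + 10 = 9.6; r = 9.1 − 9.6 = -0.5
x=20: ŷ = -0.4 + 20 = 19.6; r = 18.6 − 19.6 = -1
x=30: ŷ = -0.4 + 30 = 29.6; r = 32.1 − 29.6 = 2.5
x=40: ŷ = -0.4 + 40 = 39.6; r = 38.6 − 39.6 = -1
x=50: ŷ = -0.4 + 50 = 49.6; r = 50.6 − 49.6 = 1
x=60: ŷ = -0.4 + 60 = 59.6; r = 58.6 − 59.6 = -1
SSE = 0.25 + 1 + 6.25 + 1 + 1 + 1 = 10.5
s = √(10.5/4) = 1.62019
r/s = -1 / 1.62019 = -0.617

-0.617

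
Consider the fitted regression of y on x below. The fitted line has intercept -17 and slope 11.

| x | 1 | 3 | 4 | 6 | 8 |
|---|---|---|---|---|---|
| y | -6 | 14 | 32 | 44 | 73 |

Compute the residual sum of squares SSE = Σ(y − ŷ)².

x=1: ŷ = -17 + 11·1 = -6; r = -6 − (-6) = 0
x=3: ŷ = -17 + 11·3 = 16; r = 14 − 16 = -2
x=4: ŷ = -17 + 11·4 = 27; r = 32 − 27 = 5
x=6: ŷ = -17 + 11·6 = 49; r = 44 − 49 = -5
x=8: ŷ = -17 + 11·8 = 71; r = 73 − 71 = 2
SSE = 0 + 4 + 25 + 25 + 4 = 58

SSE = 58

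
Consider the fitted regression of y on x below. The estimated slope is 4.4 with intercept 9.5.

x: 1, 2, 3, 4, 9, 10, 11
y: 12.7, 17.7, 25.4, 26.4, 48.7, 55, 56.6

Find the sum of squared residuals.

SSE = 13.68

x=1: ŷ = 9.5 + 4.4·1 = 13.9; r = 12.7 − 13.9 = -1.2
x=2: ŷ = 9.5 + 4.4·2 = 18.3; r = 17.7 − 18.3 = -0.6
x=3: ŷ = 9.5 + 4.4·3 = 22.7; r = 25.4 − 22.7 = 2.7
x=4: ŷ = 9.5 + 4.4·4 = 27.1; r = 26.4 − 27.1 = -0.7
x=9: ŷ = 9.5 + 4.4·9 = 49.1; r = 48.7 − 49.1 = -0.4
x=10: ŷ = 9.5 + 4.4·10 = 53.5; r = 55 − 53.5 = 1.5
x=11: ŷ = 9.5 + 4.4·11 = 57.9; r = 56.6 − 57.9 = -1.3
SSE = 1.44 + 0.36 + 7.29 + 0.49 + 0.16 + 2.25 + 1.69 = 13.68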